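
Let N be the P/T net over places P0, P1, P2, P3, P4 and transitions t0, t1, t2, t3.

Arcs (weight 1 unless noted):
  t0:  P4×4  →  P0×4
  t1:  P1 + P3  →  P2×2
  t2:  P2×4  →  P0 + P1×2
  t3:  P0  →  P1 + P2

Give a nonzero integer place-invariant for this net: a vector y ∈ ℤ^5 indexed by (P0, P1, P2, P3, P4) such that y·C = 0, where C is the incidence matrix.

Incidence matrix C (rows=places, cols=transitions):
       t0   t1   t2   t3
   P0   4    0    1   -1
   P1   0   -1    2    1
   P2   0    2   -4    1
   P3   0   -1    0    0
   P4  -4    0    0    0

Candidate y = [2, 1, 1, 1, 2]; check y·C column-wise:
  col t0: 2·4 + 1·0 + 1·0 + 1·0 + 2·-4 = 0
  col t1: 2·0 + 1·-1 + 1·2 + 1·-1 + 2·0 = 0
  col t2: 2·1 + 1·2 + 1·-4 + 1·0 + 2·0 = 0
  col t3: 2·-1 + 1·1 + 1·1 + 1·0 + 2·0 = 0

y = (P0:2, P1:1, P2:1, P3:1, P4:2)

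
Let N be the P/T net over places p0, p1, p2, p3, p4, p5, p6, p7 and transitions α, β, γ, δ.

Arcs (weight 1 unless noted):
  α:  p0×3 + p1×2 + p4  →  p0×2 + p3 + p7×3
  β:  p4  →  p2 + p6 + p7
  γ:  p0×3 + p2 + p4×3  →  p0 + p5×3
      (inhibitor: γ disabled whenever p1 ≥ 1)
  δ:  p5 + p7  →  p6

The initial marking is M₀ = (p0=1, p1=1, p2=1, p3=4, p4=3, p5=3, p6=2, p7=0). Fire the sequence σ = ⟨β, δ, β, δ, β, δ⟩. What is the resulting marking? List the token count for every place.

(p0=1, p1=1, p2=4, p3=4, p4=0, p5=0, p6=8, p7=0)

step 1: fire β:  (p0=1, p1=1, p2=1, p3=4, p4=3, p5=3, p6=2, p7=0) → (p0=1, p1=1, p2=2, p3=4, p4=2, p5=3, p6=3, p7=1)
step 2: fire δ:  (p0=1, p1=1, p2=2, p3=4, p4=2, p5=3, p6=3, p7=1) → (p0=1, p1=1, p2=2, p3=4, p4=2, p5=2, p6=4, p7=0)
step 3: fire β:  (p0=1, p1=1, p2=2, p3=4, p4=2, p5=2, p6=4, p7=0) → (p0=1, p1=1, p2=3, p3=4, p4=1, p5=2, p6=5, p7=1)
step 4: fire δ:  (p0=1, p1=1, p2=3, p3=4, p4=1, p5=2, p6=5, p7=1) → (p0=1, p1=1, p2=3, p3=4, p4=1, p5=1, p6=6, p7=0)
step 5: fire β:  (p0=1, p1=1, p2=3, p3=4, p4=1, p5=1, p6=6, p7=0) → (p0=1, p1=1, p2=4, p3=4, p4=0, p5=1, p6=7, p7=1)
step 6: fire δ:  (p0=1, p1=1, p2=4, p3=4, p4=0, p5=1, p6=7, p7=1) → (p0=1, p1=1, p2=4, p3=4, p4=0, p5=0, p6=8, p7=0)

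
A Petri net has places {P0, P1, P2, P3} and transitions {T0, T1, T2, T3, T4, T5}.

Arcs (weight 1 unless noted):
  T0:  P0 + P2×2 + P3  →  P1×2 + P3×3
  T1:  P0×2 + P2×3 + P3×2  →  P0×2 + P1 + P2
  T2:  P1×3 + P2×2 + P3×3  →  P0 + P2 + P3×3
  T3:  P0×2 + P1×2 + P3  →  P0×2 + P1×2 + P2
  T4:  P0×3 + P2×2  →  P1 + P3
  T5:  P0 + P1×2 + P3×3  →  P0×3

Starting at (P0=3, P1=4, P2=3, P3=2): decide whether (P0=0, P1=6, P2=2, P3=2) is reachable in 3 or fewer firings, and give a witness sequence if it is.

NO — not reachable within 3 firings

depth 0: 1 marking
depth 1: 5 markings reached so far
depth 2: 9 markings reached so far
depth 3: 14 markings reached so far
target is not among the 14 markings reachable within 3 steps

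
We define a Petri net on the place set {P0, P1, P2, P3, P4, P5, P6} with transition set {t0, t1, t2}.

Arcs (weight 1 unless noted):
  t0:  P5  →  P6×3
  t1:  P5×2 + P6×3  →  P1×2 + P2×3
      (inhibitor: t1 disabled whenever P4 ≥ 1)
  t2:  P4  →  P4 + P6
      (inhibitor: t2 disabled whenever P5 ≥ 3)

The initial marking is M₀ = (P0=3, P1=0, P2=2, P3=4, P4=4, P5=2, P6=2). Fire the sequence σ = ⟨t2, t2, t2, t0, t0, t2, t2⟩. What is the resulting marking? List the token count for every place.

(P0=3, P1=0, P2=2, P3=4, P4=4, P5=0, P6=13)

step 1: fire t2:  (P0=3, P1=0, P2=2, P3=4, P4=4, P5=2, P6=2) → (P0=3, P1=0, P2=2, P3=4, P4=4, P5=2, P6=3)
step 2: fire t2:  (P0=3, P1=0, P2=2, P3=4, P4=4, P5=2, P6=3) → (P0=3, P1=0, P2=2, P3=4, P4=4, P5=2, P6=4)
step 3: fire t2:  (P0=3, P1=0, P2=2, P3=4, P4=4, P5=2, P6=4) → (P0=3, P1=0, P2=2, P3=4, P4=4, P5=2, P6=5)
step 4: fire t0:  (P0=3, P1=0, P2=2, P3=4, P4=4, P5=2, P6=5) → (P0=3, P1=0, P2=2, P3=4, P4=4, P5=1, P6=8)
step 5: fire t0:  (P0=3, P1=0, P2=2, P3=4, P4=4, P5=1, P6=8) → (P0=3, P1=0, P2=2, P3=4, P4=4, P5=0, P6=11)
step 6: fire t2:  (P0=3, P1=0, P2=2, P3=4, P4=4, P5=0, P6=11) → (P0=3, P1=0, P2=2, P3=4, P4=4, P5=0, P6=12)
step 7: fire t2:  (P0=3, P1=0, P2=2, P3=4, P4=4, P5=0, P6=12) → (P0=3, P1=0, P2=2, P3=4, P4=4, P5=0, P6=13)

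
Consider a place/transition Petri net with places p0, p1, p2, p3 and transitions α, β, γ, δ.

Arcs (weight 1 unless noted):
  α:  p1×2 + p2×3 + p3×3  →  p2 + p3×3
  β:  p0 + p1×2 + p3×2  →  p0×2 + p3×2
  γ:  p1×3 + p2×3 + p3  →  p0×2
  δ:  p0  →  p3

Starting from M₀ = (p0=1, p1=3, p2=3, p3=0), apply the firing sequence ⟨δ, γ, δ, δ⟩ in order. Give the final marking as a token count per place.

(p0=0, p1=0, p2=0, p3=2)

step 1: fire δ:  (p0=1, p1=3, p2=3, p3=0) → (p0=0, p1=3, p2=3, p3=1)
step 2: fire γ:  (p0=0, p1=3, p2=3, p3=1) → (p0=2, p1=0, p2=0, p3=0)
step 3: fire δ:  (p0=2, p1=0, p2=0, p3=0) → (p0=1, p1=0, p2=0, p3=1)
step 4: fire δ:  (p0=1, p1=0, p2=0, p3=1) → (p0=0, p1=0, p2=0, p3=2)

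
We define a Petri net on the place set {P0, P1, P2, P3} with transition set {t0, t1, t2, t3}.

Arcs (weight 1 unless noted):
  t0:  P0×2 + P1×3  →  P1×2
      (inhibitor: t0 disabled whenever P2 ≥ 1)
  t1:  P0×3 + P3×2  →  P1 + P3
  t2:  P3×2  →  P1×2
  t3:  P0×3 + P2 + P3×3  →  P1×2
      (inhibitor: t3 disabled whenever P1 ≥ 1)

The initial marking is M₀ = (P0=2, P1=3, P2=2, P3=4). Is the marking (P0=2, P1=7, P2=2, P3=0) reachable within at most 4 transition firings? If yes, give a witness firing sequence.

YES — reachable via ⟨t2, t2⟩ (2 firings)

step 1: fire t2:  (P0=2, P1=3, P2=2, P3=4) → (P0=2, P1=5, P2=2, P3=2)
step 2: fire t2:  (P0=2, P1=5, P2=2, P3=2) → (P0=2, P1=7, P2=2, P3=0)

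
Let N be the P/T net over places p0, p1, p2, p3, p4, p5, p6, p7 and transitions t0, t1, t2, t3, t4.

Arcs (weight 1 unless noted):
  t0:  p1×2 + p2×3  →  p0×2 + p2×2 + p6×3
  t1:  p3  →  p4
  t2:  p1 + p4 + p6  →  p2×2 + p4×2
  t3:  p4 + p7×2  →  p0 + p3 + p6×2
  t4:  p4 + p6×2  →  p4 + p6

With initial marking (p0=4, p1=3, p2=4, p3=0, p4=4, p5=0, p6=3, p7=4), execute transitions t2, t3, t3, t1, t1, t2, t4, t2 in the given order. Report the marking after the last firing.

step 1: fire t2:  (p0=4, p1=3, p2=4, p3=0, p4=4, p5=0, p6=3, p7=4) → (p0=4, p1=2, p2=6, p3=0, p4=5, p5=0, p6=2, p7=4)
step 2: fire t3:  (p0=4, p1=2, p2=6, p3=0, p4=5, p5=0, p6=2, p7=4) → (p0=5, p1=2, p2=6, p3=1, p4=4, p5=0, p6=4, p7=2)
step 3: fire t3:  (p0=5, p1=2, p2=6, p3=1, p4=4, p5=0, p6=4, p7=2) → (p0=6, p1=2, p2=6, p3=2, p4=3, p5=0, p6=6, p7=0)
step 4: fire t1:  (p0=6, p1=2, p2=6, p3=2, p4=3, p5=0, p6=6, p7=0) → (p0=6, p1=2, p2=6, p3=1, p4=4, p5=0, p6=6, p7=0)
step 5: fire t1:  (p0=6, p1=2, p2=6, p3=1, p4=4, p5=0, p6=6, p7=0) → (p0=6, p1=2, p2=6, p3=0, p4=5, p5=0, p6=6, p7=0)
step 6: fire t2:  (p0=6, p1=2, p2=6, p3=0, p4=5, p5=0, p6=6, p7=0) → (p0=6, p1=1, p2=8, p3=0, p4=6, p5=0, p6=5, p7=0)
step 7: fire t4:  (p0=6, p1=1, p2=8, p3=0, p4=6, p5=0, p6=5, p7=0) → (p0=6, p1=1, p2=8, p3=0, p4=6, p5=0, p6=4, p7=0)
step 8: fire t2:  (p0=6, p1=1, p2=8, p3=0, p4=6, p5=0, p6=4, p7=0) → (p0=6, p1=0, p2=10, p3=0, p4=7, p5=0, p6=3, p7=0)

(p0=6, p1=0, p2=10, p3=0, p4=7, p5=0, p6=3, p7=0)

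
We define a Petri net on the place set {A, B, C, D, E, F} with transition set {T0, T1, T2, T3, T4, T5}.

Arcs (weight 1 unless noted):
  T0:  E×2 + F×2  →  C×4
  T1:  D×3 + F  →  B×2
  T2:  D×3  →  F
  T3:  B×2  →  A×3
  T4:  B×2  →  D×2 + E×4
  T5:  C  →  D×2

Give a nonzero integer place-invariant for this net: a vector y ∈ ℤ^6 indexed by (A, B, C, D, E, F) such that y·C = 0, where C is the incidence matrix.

Incidence matrix C (rows=places, cols=transitions):
       T0   T1   T2   T3   T4   T5
    A   0    0    0    3    0    0
    B   0    2    0   -2   -2    0
    C   4    0    0    0    0   -1
    D   0   -3   -3    0    2    2
    E  -2    0    0    0    4    0
    F  -2   -1    1    0    0    0

Candidate y = [2, 3, 2, 1, 1, 3]; check y·C column-wise:
  col T0: 2·0 + 3·0 + 2·4 + 1·0 + 1·-2 + 3·-2 = 0
  col T1: 2·0 + 3·2 + 2·0 + 1·-3 + 1·0 + 3·-1 = 0
  col T2: 2·0 + 3·0 + 2·0 + 1·-3 + 1·0 + 3·1 = 0
  col T3: 2·3 + 3·-2 + 2·0 + 1·0 + 1·0 + 3·0 = 0
  col T4: 2·0 + 3·-2 + 2·0 + 1·2 + 1·4 + 3·0 = 0
  col T5: 2·0 + 3·0 + 2·-1 + 1·2 + 1·0 + 3·0 = 0

y = (A:2, B:3, C:2, D:1, E:1, F:3)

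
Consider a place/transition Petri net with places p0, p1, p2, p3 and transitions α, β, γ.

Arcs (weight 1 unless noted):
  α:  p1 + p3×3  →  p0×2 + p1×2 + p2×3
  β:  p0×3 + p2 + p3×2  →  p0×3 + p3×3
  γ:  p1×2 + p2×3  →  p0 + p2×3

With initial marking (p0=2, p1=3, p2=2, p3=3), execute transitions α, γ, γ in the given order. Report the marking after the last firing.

step 1: fire α:  (p0=2, p1=3, p2=2, p3=3) → (p0=4, p1=4, p2=5, p3=0)
step 2: fire γ:  (p0=4, p1=4, p2=5, p3=0) → (p0=5, p1=2, p2=5, p3=0)
step 3: fire γ:  (p0=5, p1=2, p2=5, p3=0) → (p0=6, p1=0, p2=5, p3=0)

(p0=6, p1=0, p2=5, p3=0)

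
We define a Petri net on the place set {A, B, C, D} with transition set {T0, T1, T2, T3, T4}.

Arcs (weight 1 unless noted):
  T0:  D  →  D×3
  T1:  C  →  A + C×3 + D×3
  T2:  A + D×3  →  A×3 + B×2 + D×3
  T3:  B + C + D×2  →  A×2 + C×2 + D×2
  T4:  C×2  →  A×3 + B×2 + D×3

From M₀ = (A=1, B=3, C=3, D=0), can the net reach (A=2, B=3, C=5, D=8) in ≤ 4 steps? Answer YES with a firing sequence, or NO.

NO — not reachable within 4 firings

depth 0: 1 marking
depth 1: 3 markings reached so far
depth 2: 11 markings reached so far
depth 3: 33 markings reached so far
depth 4: 80 markings reached so far
target is not among the 80 markings reachable within 4 steps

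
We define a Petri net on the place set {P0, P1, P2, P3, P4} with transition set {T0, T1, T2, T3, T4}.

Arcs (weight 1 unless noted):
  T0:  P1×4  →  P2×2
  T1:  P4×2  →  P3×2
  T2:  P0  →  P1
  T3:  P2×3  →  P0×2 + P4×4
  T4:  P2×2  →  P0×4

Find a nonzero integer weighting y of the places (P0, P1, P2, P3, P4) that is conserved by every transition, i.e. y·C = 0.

Incidence matrix C (rows=places, cols=transitions):
       T0   T1   T2   T3   T4
   P0   0    0   -1    2    4
   P1  -4    0    1    0    0
   P2   2    0    0   -3   -2
   P3   0    2    0    0    0
   P4   0   -2    0    4    0

Candidate y = [1, 1, 2, 1, 1]; check y·C column-wise:
  col T0: 1·0 + 1·-4 + 2·2 + 1·0 + 1·0 = 0
  col T1: 1·0 + 1·0 + 2·0 + 1·2 + 1·-2 = 0
  col T2: 1·-1 + 1·1 + 2·0 + 1·0 + 1·0 = 0
  col T3: 1·2 + 1·0 + 2·-3 + 1·0 + 1·4 = 0
  col T4: 1·4 + 1·0 + 2·-2 + 1·0 + 1·0 = 0

y = (P0:1, P1:1, P2:2, P3:1, P4:1)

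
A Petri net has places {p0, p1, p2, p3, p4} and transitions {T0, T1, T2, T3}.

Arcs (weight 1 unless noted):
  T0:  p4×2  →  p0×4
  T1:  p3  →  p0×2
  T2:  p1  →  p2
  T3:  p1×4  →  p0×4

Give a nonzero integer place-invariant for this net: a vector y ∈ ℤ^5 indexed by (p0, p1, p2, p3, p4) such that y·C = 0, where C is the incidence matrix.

Incidence matrix C (rows=places, cols=transitions):
       T0   T1   T2   T3
   p0   4    2    0    4
   p1   0    0   -1   -4
   p2   0    0    1    0
   p3   0   -1    0    0
   p4  -2    0    0    0

Candidate y = [1, 1, 1, 2, 2]; check y·C column-wise:
  col T0: 1·4 + 1·0 + 1·0 + 2·0 + 2·-2 = 0
  col T1: 1·2 + 1·0 + 1·0 + 2·-1 + 2·0 = 0
  col T2: 1·0 + 1·-1 + 1·1 + 2·0 + 2·0 = 0
  col T3: 1·4 + 1·-4 + 1·0 + 2·0 + 2·0 = 0

y = (p0:1, p1:1, p2:1, p3:2, p4:2)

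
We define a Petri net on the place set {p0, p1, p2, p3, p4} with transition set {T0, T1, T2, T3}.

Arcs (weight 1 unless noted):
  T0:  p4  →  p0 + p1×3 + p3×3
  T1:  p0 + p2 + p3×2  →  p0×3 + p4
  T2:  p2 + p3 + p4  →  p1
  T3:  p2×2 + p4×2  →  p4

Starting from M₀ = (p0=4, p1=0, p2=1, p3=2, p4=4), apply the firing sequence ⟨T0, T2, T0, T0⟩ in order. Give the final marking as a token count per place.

(p0=7, p1=10, p2=0, p3=10, p4=0)

step 1: fire T0:  (p0=4, p1=0, p2=1, p3=2, p4=4) → (p0=5, p1=3, p2=1, p3=5, p4=3)
step 2: fire T2:  (p0=5, p1=3, p2=1, p3=5, p4=3) → (p0=5, p1=4, p2=0, p3=4, p4=2)
step 3: fire T0:  (p0=5, p1=4, p2=0, p3=4, p4=2) → (p0=6, p1=7, p2=0, p3=7, p4=1)
step 4: fire T0:  (p0=6, p1=7, p2=0, p3=7, p4=1) → (p0=7, p1=10, p2=0, p3=10, p4=0)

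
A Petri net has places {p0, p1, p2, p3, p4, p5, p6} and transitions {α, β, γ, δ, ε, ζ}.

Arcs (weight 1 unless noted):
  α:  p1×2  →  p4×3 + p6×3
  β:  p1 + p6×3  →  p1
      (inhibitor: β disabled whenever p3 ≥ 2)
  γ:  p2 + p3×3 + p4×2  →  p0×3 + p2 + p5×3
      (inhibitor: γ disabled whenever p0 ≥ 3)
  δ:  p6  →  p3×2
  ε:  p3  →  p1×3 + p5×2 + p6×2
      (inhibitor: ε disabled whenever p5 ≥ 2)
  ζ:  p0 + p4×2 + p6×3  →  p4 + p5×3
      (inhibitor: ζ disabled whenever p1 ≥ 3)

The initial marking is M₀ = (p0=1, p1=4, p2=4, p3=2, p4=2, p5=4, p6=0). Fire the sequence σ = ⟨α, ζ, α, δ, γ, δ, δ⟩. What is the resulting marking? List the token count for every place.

(p0=3, p1=0, p2=4, p3=5, p4=5, p5=10, p6=0)

step 1: fire α:  (p0=1, p1=4, p2=4, p3=2, p4=2, p5=4, p6=0) → (p0=1, p1=2, p2=4, p3=2, p4=5, p5=4, p6=3)
step 2: fire ζ:  (p0=1, p1=2, p2=4, p3=2, p4=5, p5=4, p6=3) → (p0=0, p1=2, p2=4, p3=2, p4=4, p5=7, p6=0)
step 3: fire α:  (p0=0, p1=2, p2=4, p3=2, p4=4, p5=7, p6=0) → (p0=0, p1=0, p2=4, p3=2, p4=7, p5=7, p6=3)
step 4: fire δ:  (p0=0, p1=0, p2=4, p3=2, p4=7, p5=7, p6=3) → (p0=0, p1=0, p2=4, p3=4, p4=7, p5=7, p6=2)
step 5: fire γ:  (p0=0, p1=0, p2=4, p3=4, p4=7, p5=7, p6=2) → (p0=3, p1=0, p2=4, p3=1, p4=5, p5=10, p6=2)
step 6: fire δ:  (p0=3, p1=0, p2=4, p3=1, p4=5, p5=10, p6=2) → (p0=3, p1=0, p2=4, p3=3, p4=5, p5=10, p6=1)
step 7: fire δ:  (p0=3, p1=0, p2=4, p3=3, p4=5, p5=10, p6=1) → (p0=3, p1=0, p2=4, p3=5, p4=5, p5=10, p6=0)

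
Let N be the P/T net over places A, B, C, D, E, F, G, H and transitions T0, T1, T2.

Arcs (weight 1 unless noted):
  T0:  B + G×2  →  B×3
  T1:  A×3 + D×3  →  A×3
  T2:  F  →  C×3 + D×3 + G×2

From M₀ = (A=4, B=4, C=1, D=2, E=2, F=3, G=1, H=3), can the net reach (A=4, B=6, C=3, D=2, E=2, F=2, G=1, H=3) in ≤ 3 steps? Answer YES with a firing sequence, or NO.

NO — not reachable within 3 firings

depth 0: 1 marking
depth 1: 2 markings reached so far
depth 2: 5 markings reached so far
depth 3: 9 markings reached so far
target is not among the 9 markings reachable within 3 steps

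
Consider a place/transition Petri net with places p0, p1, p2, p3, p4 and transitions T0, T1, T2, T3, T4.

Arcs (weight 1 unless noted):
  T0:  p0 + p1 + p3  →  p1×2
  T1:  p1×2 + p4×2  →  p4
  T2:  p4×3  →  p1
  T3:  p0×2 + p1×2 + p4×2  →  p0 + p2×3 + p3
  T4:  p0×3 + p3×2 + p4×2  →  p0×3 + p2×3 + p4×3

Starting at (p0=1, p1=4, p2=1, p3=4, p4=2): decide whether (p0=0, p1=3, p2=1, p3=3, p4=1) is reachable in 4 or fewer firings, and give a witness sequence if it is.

YES — reachable via ⟨T0, T1⟩ (2 firings)

step 1: fire T0:  (p0=1, p1=4, p2=1, p3=4, p4=2) → (p0=0, p1=5, p2=1, p3=3, p4=2)
step 2: fire T1:  (p0=0, p1=5, p2=1, p3=3, p4=2) → (p0=0, p1=3, p2=1, p3=3, p4=1)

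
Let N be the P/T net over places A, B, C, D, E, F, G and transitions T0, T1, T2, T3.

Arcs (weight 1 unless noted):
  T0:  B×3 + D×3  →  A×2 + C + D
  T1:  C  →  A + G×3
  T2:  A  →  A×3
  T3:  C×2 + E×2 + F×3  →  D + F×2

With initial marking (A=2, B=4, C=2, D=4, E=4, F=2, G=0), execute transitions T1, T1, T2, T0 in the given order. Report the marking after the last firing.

step 1: fire T1:  (A=2, B=4, C=2, D=4, E=4, F=2, G=0) → (A=3, B=4, C=1, D=4, E=4, F=2, G=3)
step 2: fire T1:  (A=3, B=4, C=1, D=4, E=4, F=2, G=3) → (A=4, B=4, C=0, D=4, E=4, F=2, G=6)
step 3: fire T2:  (A=4, B=4, C=0, D=4, E=4, F=2, G=6) → (A=6, B=4, C=0, D=4, E=4, F=2, G=6)
step 4: fire T0:  (A=6, B=4, C=0, D=4, E=4, F=2, G=6) → (A=8, B=1, C=1, D=2, E=4, F=2, G=6)

(A=8, B=1, C=1, D=2, E=4, F=2, G=6)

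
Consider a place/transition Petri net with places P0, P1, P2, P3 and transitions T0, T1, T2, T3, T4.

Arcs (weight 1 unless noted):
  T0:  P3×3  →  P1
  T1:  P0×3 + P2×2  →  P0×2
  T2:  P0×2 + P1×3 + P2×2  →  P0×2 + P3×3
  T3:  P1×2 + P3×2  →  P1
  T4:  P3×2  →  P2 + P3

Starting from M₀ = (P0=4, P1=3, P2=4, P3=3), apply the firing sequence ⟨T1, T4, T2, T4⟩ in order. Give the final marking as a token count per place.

(P0=3, P1=0, P2=2, P3=4)

step 1: fire T1:  (P0=4, P1=3, P2=4, P3=3) → (P0=3, P1=3, P2=2, P3=3)
step 2: fire T4:  (P0=3, P1=3, P2=2, P3=3) → (P0=3, P1=3, P2=3, P3=2)
step 3: fire T2:  (P0=3, P1=3, P2=3, P3=2) → (P0=3, P1=0, P2=1, P3=5)
step 4: fire T4:  (P0=3, P1=0, P2=1, P3=5) → (P0=3, P1=0, P2=2, P3=4)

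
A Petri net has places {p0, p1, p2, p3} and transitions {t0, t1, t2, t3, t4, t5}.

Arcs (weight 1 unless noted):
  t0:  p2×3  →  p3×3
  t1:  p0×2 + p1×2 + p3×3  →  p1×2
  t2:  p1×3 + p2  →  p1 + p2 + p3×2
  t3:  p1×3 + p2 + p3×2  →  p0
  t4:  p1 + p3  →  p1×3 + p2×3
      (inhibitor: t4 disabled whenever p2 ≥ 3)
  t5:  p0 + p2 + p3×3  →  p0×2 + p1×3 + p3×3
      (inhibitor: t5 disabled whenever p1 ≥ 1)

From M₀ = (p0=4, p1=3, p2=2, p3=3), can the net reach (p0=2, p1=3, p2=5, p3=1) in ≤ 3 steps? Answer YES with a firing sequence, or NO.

YES — reachable via ⟨t1, t2, t4⟩ (3 firings)

step 1: fire t1:  (p0=4, p1=3, p2=2, p3=3) → (p0=2, p1=3, p2=2, p3=0)
step 2: fire t2:  (p0=2, p1=3, p2=2, p3=0) → (p0=2, p1=1, p2=2, p3=2)
step 3: fire t4:  (p0=2, p1=1, p2=2, p3=2) → (p0=2, p1=3, p2=5, p3=1)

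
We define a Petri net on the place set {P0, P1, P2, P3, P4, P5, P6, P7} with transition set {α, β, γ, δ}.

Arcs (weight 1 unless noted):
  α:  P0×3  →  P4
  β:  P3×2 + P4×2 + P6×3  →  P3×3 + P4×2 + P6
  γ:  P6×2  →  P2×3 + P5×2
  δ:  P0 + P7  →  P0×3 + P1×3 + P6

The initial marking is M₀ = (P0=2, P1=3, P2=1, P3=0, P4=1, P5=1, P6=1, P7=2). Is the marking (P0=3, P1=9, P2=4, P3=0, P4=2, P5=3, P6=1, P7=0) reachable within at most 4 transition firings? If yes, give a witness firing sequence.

step 1: fire δ:  (P0=2, P1=3, P2=1, P3=0, P4=1, P5=1, P6=1, P7=2) → (P0=4, P1=6, P2=1, P3=0, P4=1, P5=1, P6=2, P7=1)
step 2: fire α:  (P0=4, P1=6, P2=1, P3=0, P4=1, P5=1, P6=2, P7=1) → (P0=1, P1=6, P2=1, P3=0, P4=2, P5=1, P6=2, P7=1)
step 3: fire γ:  (P0=1, P1=6, P2=1, P3=0, P4=2, P5=1, P6=2, P7=1) → (P0=1, P1=6, P2=4, P3=0, P4=2, P5=3, P6=0, P7=1)
step 4: fire δ:  (P0=1, P1=6, P2=4, P3=0, P4=2, P5=3, P6=0, P7=1) → (P0=3, P1=9, P2=4, P3=0, P4=2, P5=3, P6=1, P7=0)

YES — reachable via ⟨δ, α, γ, δ⟩ (4 firings)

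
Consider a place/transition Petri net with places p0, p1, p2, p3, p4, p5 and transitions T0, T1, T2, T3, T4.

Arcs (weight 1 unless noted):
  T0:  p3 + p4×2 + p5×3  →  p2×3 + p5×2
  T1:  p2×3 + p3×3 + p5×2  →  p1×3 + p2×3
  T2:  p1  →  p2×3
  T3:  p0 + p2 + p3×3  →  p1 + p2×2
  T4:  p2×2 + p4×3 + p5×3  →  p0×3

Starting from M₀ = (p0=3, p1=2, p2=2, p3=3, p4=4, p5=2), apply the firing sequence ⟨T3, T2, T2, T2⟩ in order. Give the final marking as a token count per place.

step 1: fire T3:  (p0=3, p1=2, p2=2, p3=3, p4=4, p5=2) → (p0=2, p1=3, p2=3, p3=0, p4=4, p5=2)
step 2: fire T2:  (p0=2, p1=3, p2=3, p3=0, p4=4, p5=2) → (p0=2, p1=2, p2=6, p3=0, p4=4, p5=2)
step 3: fire T2:  (p0=2, p1=2, p2=6, p3=0, p4=4, p5=2) → (p0=2, p1=1, p2=9, p3=0, p4=4, p5=2)
step 4: fire T2:  (p0=2, p1=1, p2=9, p3=0, p4=4, p5=2) → (p0=2, p1=0, p2=12, p3=0, p4=4, p5=2)

(p0=2, p1=0, p2=12, p3=0, p4=4, p5=2)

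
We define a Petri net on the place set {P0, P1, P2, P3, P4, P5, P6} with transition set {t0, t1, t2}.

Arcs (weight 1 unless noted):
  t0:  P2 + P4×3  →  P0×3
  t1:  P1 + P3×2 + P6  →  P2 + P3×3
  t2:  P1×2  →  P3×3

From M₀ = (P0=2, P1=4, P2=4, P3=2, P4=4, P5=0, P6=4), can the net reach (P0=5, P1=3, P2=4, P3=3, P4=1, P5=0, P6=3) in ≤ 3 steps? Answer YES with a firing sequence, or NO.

step 1: fire t0:  (P0=2, P1=4, P2=4, P3=2, P4=4, P5=0, P6=4) → (P0=5, P1=4, P2=3, P3=2, P4=1, P5=0, P6=4)
step 2: fire t1:  (P0=5, P1=4, P2=3, P3=2, P4=1, P5=0, P6=4) → (P0=5, P1=3, P2=4, P3=3, P4=1, P5=0, P6=3)

YES — reachable via ⟨t0, t1⟩ (2 firings)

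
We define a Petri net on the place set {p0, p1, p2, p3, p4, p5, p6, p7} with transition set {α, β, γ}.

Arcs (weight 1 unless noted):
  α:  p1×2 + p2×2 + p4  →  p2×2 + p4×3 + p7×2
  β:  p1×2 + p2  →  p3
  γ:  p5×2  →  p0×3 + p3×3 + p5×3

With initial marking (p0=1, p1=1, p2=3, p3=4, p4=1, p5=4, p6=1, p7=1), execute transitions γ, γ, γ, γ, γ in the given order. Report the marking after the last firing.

(p0=16, p1=1, p2=3, p3=19, p4=1, p5=9, p6=1, p7=1)

step 1: fire γ:  (p0=1, p1=1, p2=3, p3=4, p4=1, p5=4, p6=1, p7=1) → (p0=4, p1=1, p2=3, p3=7, p4=1, p5=5, p6=1, p7=1)
step 2: fire γ:  (p0=4, p1=1, p2=3, p3=7, p4=1, p5=5, p6=1, p7=1) → (p0=7, p1=1, p2=3, p3=10, p4=1, p5=6, p6=1, p7=1)
step 3: fire γ:  (p0=7, p1=1, p2=3, p3=10, p4=1, p5=6, p6=1, p7=1) → (p0=10, p1=1, p2=3, p3=13, p4=1, p5=7, p6=1, p7=1)
step 4: fire γ:  (p0=10, p1=1, p2=3, p3=13, p4=1, p5=7, p6=1, p7=1) → (p0=13, p1=1, p2=3, p3=16, p4=1, p5=8, p6=1, p7=1)
step 5: fire γ:  (p0=13, p1=1, p2=3, p3=16, p4=1, p5=8, p6=1, p7=1) → (p0=16, p1=1, p2=3, p3=19, p4=1, p5=9, p6=1, p7=1)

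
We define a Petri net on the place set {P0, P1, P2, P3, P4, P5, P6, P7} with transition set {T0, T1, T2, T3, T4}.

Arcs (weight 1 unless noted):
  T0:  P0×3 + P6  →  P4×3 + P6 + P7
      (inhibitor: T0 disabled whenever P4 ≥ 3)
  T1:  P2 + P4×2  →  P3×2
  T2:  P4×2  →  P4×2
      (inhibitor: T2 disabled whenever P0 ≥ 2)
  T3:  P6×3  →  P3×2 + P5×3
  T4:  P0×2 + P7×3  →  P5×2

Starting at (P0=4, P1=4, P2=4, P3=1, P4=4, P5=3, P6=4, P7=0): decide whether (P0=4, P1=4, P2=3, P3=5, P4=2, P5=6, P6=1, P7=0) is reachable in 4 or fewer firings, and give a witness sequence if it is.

step 1: fire T1:  (P0=4, P1=4, P2=4, P3=1, P4=4, P5=3, P6=4, P7=0) → (P0=4, P1=4, P2=3, P3=3, P4=2, P5=3, P6=4, P7=0)
step 2: fire T3:  (P0=4, P1=4, P2=3, P3=3, P4=2, P5=3, P6=4, P7=0) → (P0=4, P1=4, P2=3, P3=5, P4=2, P5=6, P6=1, P7=0)

YES — reachable via ⟨T1, T3⟩ (2 firings)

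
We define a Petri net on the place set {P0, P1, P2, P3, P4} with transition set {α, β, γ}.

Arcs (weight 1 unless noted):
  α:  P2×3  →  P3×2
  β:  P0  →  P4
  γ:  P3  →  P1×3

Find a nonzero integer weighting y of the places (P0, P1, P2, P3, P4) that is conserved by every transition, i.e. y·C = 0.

y = (P0:0, P1:1, P2:2, P3:3, P4:0)

Incidence matrix C (rows=places, cols=transitions):
        α    β    γ
   P0   0   -1    0
   P1   0    0    3
   P2  -3    0    0
   P3   2    0   -1
   P4   0    1    0

Candidate y = [0, 1, 2, 3, 0]; check y·C column-wise:
  col α: 1·0 + 2·-3 + 3·2 = 0
  col β: 0·-1 + 1·0 + 2·0 + 3·0 + 0·1 = 0
  col γ: 1·3 + 2·0 + 3·-1 = 0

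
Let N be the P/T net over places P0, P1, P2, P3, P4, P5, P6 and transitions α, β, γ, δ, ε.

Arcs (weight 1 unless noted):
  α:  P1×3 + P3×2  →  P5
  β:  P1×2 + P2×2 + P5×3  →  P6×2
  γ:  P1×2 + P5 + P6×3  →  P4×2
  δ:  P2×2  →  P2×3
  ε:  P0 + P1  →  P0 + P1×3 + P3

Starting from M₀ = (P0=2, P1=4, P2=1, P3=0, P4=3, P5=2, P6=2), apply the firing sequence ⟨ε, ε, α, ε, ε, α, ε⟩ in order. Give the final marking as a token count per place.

step 1: fire ε:  (P0=2, P1=4, P2=1, P3=0, P4=3, P5=2, P6=2) → (P0=2, P1=6, P2=1, P3=1, P4=3, P5=2, P6=2)
step 2: fire ε:  (P0=2, P1=6, P2=1, P3=1, P4=3, P5=2, P6=2) → (P0=2, P1=8, P2=1, P3=2, P4=3, P5=2, P6=2)
step 3: fire α:  (P0=2, P1=8, P2=1, P3=2, P4=3, P5=2, P6=2) → (P0=2, P1=5, P2=1, P3=0, P4=3, P5=3, P6=2)
step 4: fire ε:  (P0=2, P1=5, P2=1, P3=0, P4=3, P5=3, P6=2) → (P0=2, P1=7, P2=1, P3=1, P4=3, P5=3, P6=2)
step 5: fire ε:  (P0=2, P1=7, P2=1, P3=1, P4=3, P5=3, P6=2) → (P0=2, P1=9, P2=1, P3=2, P4=3, P5=3, P6=2)
step 6: fire α:  (P0=2, P1=9, P2=1, P3=2, P4=3, P5=3, P6=2) → (P0=2, P1=6, P2=1, P3=0, P4=3, P5=4, P6=2)
step 7: fire ε:  (P0=2, P1=6, P2=1, P3=0, P4=3, P5=4, P6=2) → (P0=2, P1=8, P2=1, P3=1, P4=3, P5=4, P6=2)

(P0=2, P1=8, P2=1, P3=1, P4=3, P5=4, P6=2)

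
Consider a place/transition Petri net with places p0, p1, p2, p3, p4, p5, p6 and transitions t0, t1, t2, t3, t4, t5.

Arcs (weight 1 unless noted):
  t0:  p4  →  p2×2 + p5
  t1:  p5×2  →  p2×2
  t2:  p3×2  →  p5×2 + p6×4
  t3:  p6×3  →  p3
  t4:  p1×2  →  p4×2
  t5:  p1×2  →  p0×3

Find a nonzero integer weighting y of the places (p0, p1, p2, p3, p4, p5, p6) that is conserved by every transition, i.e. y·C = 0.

Incidence matrix C (rows=places, cols=transitions):
       t0   t1   t2   t3   t4   t5
   p0   0    0    0    0    0    3
   p1   0    0    0    0   -2   -2
   p2   2    2    0    0    0    0
   p3   0    0   -2    1    0    0
   p4  -1    0    0    0    2    0
   p5   1   -2    2    0    0    0
   p6   0    0    4   -3    0    0

Candidate y = [2, 3, 1, 3, 3, 1, 1]; check y·C column-wise:
  col t0: 2·0 + 3·0 + 1·2 + 3·0 + 3·-1 + 1·1 + 1·0 = 0
  col t1: 2·0 + 3·0 + 1·2 + 3·0 + 3·0 + 1·-2 + 1·0 = 0
  col t2: 2·0 + 3·0 + 1·0 + 3·-2 + 3·0 + 1·2 + 1·4 = 0
  col t3: 2·0 + 3·0 + 1·0 + 3·1 + 3·0 + 1·0 + 1·-3 = 0
  col t4: 2·0 + 3·-2 + 1·0 + 3·0 + 3·2 + 1·0 + 1·0 = 0
  col t5: 2·3 + 3·-2 + 1·0 + 3·0 + 3·0 + 1·0 + 1·0 = 0

y = (p0:2, p1:3, p2:1, p3:3, p4:3, p5:1, p6:1)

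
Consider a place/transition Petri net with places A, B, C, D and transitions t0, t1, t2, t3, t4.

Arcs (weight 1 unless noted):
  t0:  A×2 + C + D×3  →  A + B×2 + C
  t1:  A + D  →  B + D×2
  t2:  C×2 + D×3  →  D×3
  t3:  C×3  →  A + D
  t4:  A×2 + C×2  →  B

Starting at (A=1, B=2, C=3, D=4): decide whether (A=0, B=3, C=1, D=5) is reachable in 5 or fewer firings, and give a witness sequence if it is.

YES — reachable via ⟨t1, t2⟩ (2 firings)

step 1: fire t1:  (A=1, B=2, C=3, D=4) → (A=0, B=3, C=3, D=5)
step 2: fire t2:  (A=0, B=3, C=3, D=5) → (A=0, B=3, C=1, D=5)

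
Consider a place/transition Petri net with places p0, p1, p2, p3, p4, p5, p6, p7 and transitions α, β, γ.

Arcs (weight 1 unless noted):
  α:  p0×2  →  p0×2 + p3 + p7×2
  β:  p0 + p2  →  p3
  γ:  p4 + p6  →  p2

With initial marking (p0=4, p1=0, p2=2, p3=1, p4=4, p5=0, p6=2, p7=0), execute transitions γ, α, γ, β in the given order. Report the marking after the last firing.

(p0=3, p1=0, p2=3, p3=3, p4=2, p5=0, p6=0, p7=2)

step 1: fire γ:  (p0=4, p1=0, p2=2, p3=1, p4=4, p5=0, p6=2, p7=0) → (p0=4, p1=0, p2=3, p3=1, p4=3, p5=0, p6=1, p7=0)
step 2: fire α:  (p0=4, p1=0, p2=3, p3=1, p4=3, p5=0, p6=1, p7=0) → (p0=4, p1=0, p2=3, p3=2, p4=3, p5=0, p6=1, p7=2)
step 3: fire γ:  (p0=4, p1=0, p2=3, p3=2, p4=3, p5=0, p6=1, p7=2) → (p0=4, p1=0, p2=4, p3=2, p4=2, p5=0, p6=0, p7=2)
step 4: fire β:  (p0=4, p1=0, p2=4, p3=2, p4=2, p5=0, p6=0, p7=2) → (p0=3, p1=0, p2=3, p3=3, p4=2, p5=0, p6=0, p7=2)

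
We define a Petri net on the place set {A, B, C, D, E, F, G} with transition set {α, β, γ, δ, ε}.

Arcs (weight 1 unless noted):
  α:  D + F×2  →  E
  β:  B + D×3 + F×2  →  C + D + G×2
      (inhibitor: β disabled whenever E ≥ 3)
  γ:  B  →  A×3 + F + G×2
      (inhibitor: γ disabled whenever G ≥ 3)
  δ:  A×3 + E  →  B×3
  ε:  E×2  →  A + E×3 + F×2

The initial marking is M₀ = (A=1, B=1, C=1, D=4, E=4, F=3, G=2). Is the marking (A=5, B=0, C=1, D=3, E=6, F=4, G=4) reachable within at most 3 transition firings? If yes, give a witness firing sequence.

step 1: fire α:  (A=1, B=1, C=1, D=4, E=4, F=3, G=2) → (A=1, B=1, C=1, D=3, E=5, F=1, G=2)
step 2: fire γ:  (A=1, B=1, C=1, D=3, E=5, F=1, G=2) → (A=4, B=0, C=1, D=3, E=5, F=2, G=4)
step 3: fire ε:  (A=4, B=0, C=1, D=3, E=5, F=2, G=4) → (A=5, B=0, C=1, D=3, E=6, F=4, G=4)

YES — reachable via ⟨α, γ, ε⟩ (3 firings)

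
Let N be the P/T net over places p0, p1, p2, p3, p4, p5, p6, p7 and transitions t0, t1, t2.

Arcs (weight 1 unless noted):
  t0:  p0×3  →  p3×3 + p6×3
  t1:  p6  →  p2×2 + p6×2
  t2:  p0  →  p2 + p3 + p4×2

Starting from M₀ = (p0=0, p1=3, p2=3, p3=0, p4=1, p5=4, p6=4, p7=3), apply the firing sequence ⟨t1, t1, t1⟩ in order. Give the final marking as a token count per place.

step 1: fire t1:  (p0=0, p1=3, p2=3, p3=0, p4=1, p5=4, p6=4, p7=3) → (p0=0, p1=3, p2=5, p3=0, p4=1, p5=4, p6=5, p7=3)
step 2: fire t1:  (p0=0, p1=3, p2=5, p3=0, p4=1, p5=4, p6=5, p7=3) → (p0=0, p1=3, p2=7, p3=0, p4=1, p5=4, p6=6, p7=3)
step 3: fire t1:  (p0=0, p1=3, p2=7, p3=0, p4=1, p5=4, p6=6, p7=3) → (p0=0, p1=3, p2=9, p3=0, p4=1, p5=4, p6=7, p7=3)

(p0=0, p1=3, p2=9, p3=0, p4=1, p5=4, p6=7, p7=3)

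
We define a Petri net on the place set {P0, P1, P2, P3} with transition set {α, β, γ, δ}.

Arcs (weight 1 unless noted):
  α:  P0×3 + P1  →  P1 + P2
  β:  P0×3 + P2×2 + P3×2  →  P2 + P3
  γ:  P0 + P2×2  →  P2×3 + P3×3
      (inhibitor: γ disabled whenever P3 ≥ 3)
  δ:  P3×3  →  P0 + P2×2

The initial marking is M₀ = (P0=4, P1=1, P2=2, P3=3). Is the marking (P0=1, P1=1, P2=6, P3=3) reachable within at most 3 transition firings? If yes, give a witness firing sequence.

step 1: fire α:  (P0=4, P1=1, P2=2, P3=3) → (P0=1, P1=1, P2=3, P3=3)
step 2: fire δ:  (P0=1, P1=1, P2=3, P3=3) → (P0=2, P1=1, P2=5, P3=0)
step 3: fire γ:  (P0=2, P1=1, P2=5, P3=0) → (P0=1, P1=1, P2=6, P3=3)

YES — reachable via ⟨α, δ, γ⟩ (3 firings)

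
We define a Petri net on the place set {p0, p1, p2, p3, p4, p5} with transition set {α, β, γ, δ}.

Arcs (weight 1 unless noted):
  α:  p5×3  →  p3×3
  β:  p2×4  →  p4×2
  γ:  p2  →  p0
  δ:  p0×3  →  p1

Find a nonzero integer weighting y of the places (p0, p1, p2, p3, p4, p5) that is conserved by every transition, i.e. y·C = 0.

Incidence matrix C (rows=places, cols=transitions):
        α    β    γ    δ
   p0   0    0    1   -3
   p1   0    0    0    1
   p2   0   -4   -1    0
   p3   3    0    0    0
   p4   0    2    0    0
   p5  -3    0    0    0

Candidate y = [1, 3, 1, 0, 2, 0]; check y·C column-wise:
  col α: 1·0 + 3·0 + 1·0 + 0·3 + 2·0 + 0·-3 = 0
  col β: 1·0 + 3·0 + 1·-4 + 2·2 = 0
  col γ: 1·1 + 3·0 + 1·-1 + 2·0 = 0
  col δ: 1·-3 + 3·1 + 1·0 + 2·0 = 0

y = (p0:1, p1:3, p2:1, p3:0, p4:2, p5:0)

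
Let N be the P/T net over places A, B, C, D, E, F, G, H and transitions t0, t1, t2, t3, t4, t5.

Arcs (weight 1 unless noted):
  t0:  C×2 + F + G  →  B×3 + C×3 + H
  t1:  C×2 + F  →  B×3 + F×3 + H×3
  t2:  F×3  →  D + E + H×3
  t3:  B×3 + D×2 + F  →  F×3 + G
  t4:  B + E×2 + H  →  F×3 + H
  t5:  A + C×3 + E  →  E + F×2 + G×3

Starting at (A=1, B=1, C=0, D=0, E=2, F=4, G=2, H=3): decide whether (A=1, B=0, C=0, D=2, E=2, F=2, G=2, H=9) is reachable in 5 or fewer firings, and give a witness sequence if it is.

NO — not reachable within 5 firings

depth 0: 1 marking
depth 1: 3 markings reached so far
depth 2: 4 markings reached so far
depth 3: 5 markings reached so far
depth 4: 5 markings reached so far
(frontier empty at depth 4; search complete)
target is not among the 5 markings reachable within 5 steps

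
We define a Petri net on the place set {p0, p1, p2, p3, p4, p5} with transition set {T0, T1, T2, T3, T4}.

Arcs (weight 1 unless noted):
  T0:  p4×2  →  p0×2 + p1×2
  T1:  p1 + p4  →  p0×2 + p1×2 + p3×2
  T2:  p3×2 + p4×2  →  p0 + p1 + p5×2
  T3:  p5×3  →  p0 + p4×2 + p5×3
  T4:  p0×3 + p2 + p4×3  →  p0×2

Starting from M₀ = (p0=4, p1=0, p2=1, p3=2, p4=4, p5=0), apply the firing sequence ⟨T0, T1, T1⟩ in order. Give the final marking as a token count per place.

(p0=10, p1=4, p2=1, p3=6, p4=0, p5=0)

step 1: fire T0:  (p0=4, p1=0, p2=1, p3=2, p4=4, p5=0) → (p0=6, p1=2, p2=1, p3=2, p4=2, p5=0)
step 2: fire T1:  (p0=6, p1=2, p2=1, p3=2, p4=2, p5=0) → (p0=8, p1=3, p2=1, p3=4, p4=1, p5=0)
step 3: fire T1:  (p0=8, p1=3, p2=1, p3=4, p4=1, p5=0) → (p0=10, p1=4, p2=1, p3=6, p4=0, p5=0)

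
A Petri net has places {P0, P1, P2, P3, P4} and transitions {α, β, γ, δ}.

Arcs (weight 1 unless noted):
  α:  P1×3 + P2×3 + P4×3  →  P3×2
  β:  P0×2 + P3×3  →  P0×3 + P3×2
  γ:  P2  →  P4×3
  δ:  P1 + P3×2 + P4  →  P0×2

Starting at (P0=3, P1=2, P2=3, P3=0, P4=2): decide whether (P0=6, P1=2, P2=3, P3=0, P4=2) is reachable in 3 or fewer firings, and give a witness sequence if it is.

NO — not reachable within 3 firings

depth 0: 1 marking
depth 1: 2 markings reached so far
depth 2: 3 markings reached so far
depth 3: 4 markings reached so far
target is not among the 4 markings reachable within 3 steps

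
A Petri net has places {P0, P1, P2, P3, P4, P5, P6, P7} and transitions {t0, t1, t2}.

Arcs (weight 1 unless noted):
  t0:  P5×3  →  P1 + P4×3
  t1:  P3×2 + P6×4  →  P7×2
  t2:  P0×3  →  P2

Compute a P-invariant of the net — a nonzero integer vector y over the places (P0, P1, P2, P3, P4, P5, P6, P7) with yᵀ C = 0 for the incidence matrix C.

Incidence matrix C (rows=places, cols=transitions):
       t0   t1   t2
   P0   0    0   -3
   P1   1    0    0
   P2   0    0    1
   P3   0   -2    0
   P4   3    0    0
   P5  -3    0    0
   P6   0   -4    0
   P7   0    2    0

Candidate y = [1, 0, 3, 0, 0, 0, 0, 0]; check y·C column-wise:
  col t0: 1·0 + 0·1 + 3·0 + 0·3 + 0·-3 = 0
  col t1: 1·0 + 3·0 + 0·-2 + 0·-4 + 0·2 = 0
  col t2: 1·-3 + 3·1 = 0

y = (P0:1, P1:0, P2:3, P3:0, P4:0, P5:0, P6:0, P7:0)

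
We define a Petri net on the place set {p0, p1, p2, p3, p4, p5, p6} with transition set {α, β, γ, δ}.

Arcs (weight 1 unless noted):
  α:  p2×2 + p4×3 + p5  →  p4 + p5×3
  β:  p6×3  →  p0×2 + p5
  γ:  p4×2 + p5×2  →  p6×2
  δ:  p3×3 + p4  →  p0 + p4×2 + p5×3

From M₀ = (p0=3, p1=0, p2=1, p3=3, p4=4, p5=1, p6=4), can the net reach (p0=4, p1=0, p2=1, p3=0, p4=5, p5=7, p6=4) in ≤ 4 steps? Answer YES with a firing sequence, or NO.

depth 0: 1 marking
depth 1: 3 markings reached so far
depth 2: 6 markings reached so far
depth 3: 9 markings reached so far
depth 4: 11 markings reached so far
target is not among the 11 markings reachable within 4 steps

NO — not reachable within 4 firings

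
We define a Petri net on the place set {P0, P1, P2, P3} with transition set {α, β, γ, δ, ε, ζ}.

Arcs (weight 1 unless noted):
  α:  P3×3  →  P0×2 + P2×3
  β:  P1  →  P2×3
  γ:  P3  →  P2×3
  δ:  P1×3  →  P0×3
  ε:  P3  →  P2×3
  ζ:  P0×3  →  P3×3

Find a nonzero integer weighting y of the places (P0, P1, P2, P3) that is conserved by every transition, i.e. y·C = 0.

Incidence matrix C (rows=places, cols=transitions):
        α    β    γ    δ    ε    ζ
   P0   2    0    0    3    0   -3
   P1   0   -1    0   -3    0    0
   P2   3    3    3    0    3    0
   P3  -3    0   -1    0   -1    3

Candidate y = [3, 3, 1, 3]; check y·C column-wise:
  col α: 3·2 + 3·0 + 1·3 + 3·-3 = 0
  col β: 3·0 + 3·-1 + 1·3 + 3·0 = 0
  col γ: 3·0 + 3·0 + 1·3 + 3·-1 = 0
  col δ: 3·3 + 3·-3 + 1·0 + 3·0 = 0
  col ε: 3·0 + 3·0 + 1·3 + 3·-1 = 0
  col ζ: 3·-3 + 3·0 + 1·0 + 3·3 = 0

y = (P0:3, P1:3, P2:1, P3:3)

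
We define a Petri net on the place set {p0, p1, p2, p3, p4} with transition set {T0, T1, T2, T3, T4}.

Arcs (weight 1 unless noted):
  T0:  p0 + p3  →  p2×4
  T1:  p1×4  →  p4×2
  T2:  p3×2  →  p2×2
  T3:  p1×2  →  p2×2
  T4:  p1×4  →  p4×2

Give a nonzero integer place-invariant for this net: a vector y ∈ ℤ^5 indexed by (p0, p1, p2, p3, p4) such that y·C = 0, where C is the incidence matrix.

Incidence matrix C (rows=places, cols=transitions):
       T0   T1   T2   T3   T4
   p0  -1    0    0    0    0
   p1   0   -4    0   -2   -4
   p2   4    0    2    2    0
   p3  -1    0   -2    0    0
   p4   0    2    0    0    2

Candidate y = [3, 1, 1, 1, 2]; check y·C column-wise:
  col T0: 3·-1 + 1·0 + 1·4 + 1·-1 + 2·0 = 0
  col T1: 3·0 + 1·-4 + 1·0 + 1·0 + 2·2 = 0
  col T2: 3·0 + 1·0 + 1·2 + 1·-2 + 2·0 = 0
  col T3: 3·0 + 1·-2 + 1·2 + 1·0 + 2·0 = 0
  col T4: 3·0 + 1·-4 + 1·0 + 1·0 + 2·2 = 0

y = (p0:3, p1:1, p2:1, p3:1, p4:2)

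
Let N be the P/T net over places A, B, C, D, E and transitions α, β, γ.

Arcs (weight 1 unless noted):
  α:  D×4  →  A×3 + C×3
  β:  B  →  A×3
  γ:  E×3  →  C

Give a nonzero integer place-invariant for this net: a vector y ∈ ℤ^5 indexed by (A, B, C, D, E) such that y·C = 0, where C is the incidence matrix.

Incidence matrix C (rows=places, cols=transitions):
        α    β    γ
    A   3    3    0
    B   0   -1    0
    C   3    0    1
    D  -4    0    0
    E   0    0   -3

Candidate y = [4, 12, 0, 3, 0]; check y·C column-wise:
  col α: 4·3 + 12·0 + 0·3 + 3·-4 = 0
  col β: 4·3 + 12·-1 + 3·0 = 0
  col γ: 4·0 + 12·0 + 0·1 + 3·0 + 0·-3 = 0

y = (A:4, B:12, C:0, D:3, E:0)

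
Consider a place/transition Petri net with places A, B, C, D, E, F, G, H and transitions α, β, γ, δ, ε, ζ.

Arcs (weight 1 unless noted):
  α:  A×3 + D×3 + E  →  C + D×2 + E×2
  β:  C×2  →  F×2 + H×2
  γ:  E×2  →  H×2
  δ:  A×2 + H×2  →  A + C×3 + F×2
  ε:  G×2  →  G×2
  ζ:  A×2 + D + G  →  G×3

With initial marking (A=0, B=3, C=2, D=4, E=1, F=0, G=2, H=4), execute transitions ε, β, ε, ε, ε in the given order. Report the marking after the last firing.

(A=0, B=3, C=0, D=4, E=1, F=2, G=2, H=6)

step 1: fire ε:  (A=0, B=3, C=2, D=4, E=1, F=0, G=2, H=4) → (A=0, B=3, C=2, D=4, E=1, F=0, G=2, H=4)
step 2: fire β:  (A=0, B=3, C=2, D=4, E=1, F=0, G=2, H=4) → (A=0, B=3, C=0, D=4, E=1, F=2, G=2, H=6)
step 3: fire ε:  (A=0, B=3, C=0, D=4, E=1, F=2, G=2, H=6) → (A=0, B=3, C=0, D=4, E=1, F=2, G=2, H=6)
step 4: fire ε:  (A=0, B=3, C=0, D=4, E=1, F=2, G=2, H=6) → (A=0, B=3, C=0, D=4, E=1, F=2, G=2, H=6)
step 5: fire ε:  (A=0, B=3, C=0, D=4, E=1, F=2, G=2, H=6) → (A=0, B=3, C=0, D=4, E=1, F=2, G=2, H=6)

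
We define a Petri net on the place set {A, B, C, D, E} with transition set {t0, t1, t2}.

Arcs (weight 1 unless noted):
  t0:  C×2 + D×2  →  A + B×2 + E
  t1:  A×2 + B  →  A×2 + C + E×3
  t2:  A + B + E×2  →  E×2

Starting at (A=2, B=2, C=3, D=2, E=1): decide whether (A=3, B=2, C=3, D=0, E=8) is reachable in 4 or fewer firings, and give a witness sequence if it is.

YES — reachable via ⟨t0, t1, t1⟩ (3 firings)

step 1: fire t0:  (A=2, B=2, C=3, D=2, E=1) → (A=3, B=4, C=1, D=0, E=2)
step 2: fire t1:  (A=3, B=4, C=1, D=0, E=2) → (A=3, B=3, C=2, D=0, E=5)
step 3: fire t1:  (A=3, B=3, C=2, D=0, E=5) → (A=3, B=2, C=3, D=0, E=8)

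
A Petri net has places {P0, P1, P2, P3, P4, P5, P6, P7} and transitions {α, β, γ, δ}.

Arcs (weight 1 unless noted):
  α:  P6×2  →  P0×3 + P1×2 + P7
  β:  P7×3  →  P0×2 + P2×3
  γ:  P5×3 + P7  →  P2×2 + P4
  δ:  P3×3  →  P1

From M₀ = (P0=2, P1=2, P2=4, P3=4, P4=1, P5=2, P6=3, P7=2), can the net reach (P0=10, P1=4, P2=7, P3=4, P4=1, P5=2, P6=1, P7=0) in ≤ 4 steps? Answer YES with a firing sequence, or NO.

NO — not reachable within 4 firings

depth 0: 1 marking
depth 1: 3 markings reached so far
depth 2: 5 markings reached so far
depth 3: 6 markings reached so far
depth 4: 6 markings reached so far
(frontier empty at depth 4; search complete)
target is not among the 6 markings reachable within 4 steps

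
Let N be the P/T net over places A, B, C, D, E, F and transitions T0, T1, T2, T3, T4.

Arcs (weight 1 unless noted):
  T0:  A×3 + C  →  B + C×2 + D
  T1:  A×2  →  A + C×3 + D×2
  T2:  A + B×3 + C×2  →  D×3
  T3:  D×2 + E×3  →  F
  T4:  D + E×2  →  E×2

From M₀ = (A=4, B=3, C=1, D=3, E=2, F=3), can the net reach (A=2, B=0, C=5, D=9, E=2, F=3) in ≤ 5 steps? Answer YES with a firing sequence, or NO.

depth 0: 1 marking
depth 1: 4 markings reached so far
depth 2: 11 markings reached so far
depth 3: 20 markings reached so far
depth 4: 29 markings reached so far
depth 5: 38 markings reached so far
target is not among the 38 markings reachable within 5 steps

NO — not reachable within 5 firings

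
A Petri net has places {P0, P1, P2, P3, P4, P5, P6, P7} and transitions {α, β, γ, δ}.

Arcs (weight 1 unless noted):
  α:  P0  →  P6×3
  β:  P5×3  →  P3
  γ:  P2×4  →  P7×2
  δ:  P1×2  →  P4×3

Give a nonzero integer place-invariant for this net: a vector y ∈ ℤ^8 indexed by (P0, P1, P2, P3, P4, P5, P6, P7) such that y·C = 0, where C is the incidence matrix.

y = (P0:0, P1:3, P2:0, P3:0, P4:2, P5:0, P6:0, P7:0)

Incidence matrix C (rows=places, cols=transitions):
        α    β    γ    δ
   P0  -1    0    0    0
   P1   0    0    0   -2
   P2   0    0   -4    0
   P3   0    1    0    0
   P4   0    0    0    3
   P5   0   -3    0    0
   P6   3    0    0    0
   P7   0    0    2    0

Candidate y = [0, 3, 0, 0, 2, 0, 0, 0]; check y·C column-wise:
  col α: 0·-1 + 3·0 + 2·0 + 0·3 = 0
  col β: 3·0 + 0·1 + 2·0 + 0·-3 = 0
  col γ: 3·0 + 0·-4 + 2·0 + 0·2 = 0
  col δ: 3·-2 + 2·3 = 0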